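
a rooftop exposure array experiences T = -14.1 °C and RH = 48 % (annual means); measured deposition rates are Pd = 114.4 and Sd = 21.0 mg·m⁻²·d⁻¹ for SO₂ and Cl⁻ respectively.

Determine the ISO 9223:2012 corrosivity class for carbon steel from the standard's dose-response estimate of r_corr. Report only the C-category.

carbon steel: f(T) = +0.150·(T−10) [T≤10 °C] = -3.6150
  sulphur-dioxide contribution → 1.463 μm/a
  chloride contribution → 1.868 μm/a
  total first-year rate 3.331 μm/a
ISO 9223 Table 2 (carbon steel): 1.3 < 3.33 ≤ 25 μm/a ⇒ C2

C2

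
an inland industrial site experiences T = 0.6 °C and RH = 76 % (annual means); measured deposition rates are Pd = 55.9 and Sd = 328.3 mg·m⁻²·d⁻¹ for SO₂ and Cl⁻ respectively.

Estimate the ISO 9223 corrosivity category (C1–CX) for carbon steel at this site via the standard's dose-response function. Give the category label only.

C4

carbon steel: f(T) = +0.150·(T−10) [T≤10 °C] = -1.4100
  Pd branch = 1.77·Pd^0.52·e^(0.02·RH+f) = 16.01 μm/a
  Sd branch = 0.102·Sd^0.62·e^(0.033·RH+0.04·T) = 46.59 μm/a
  sum: 16.01 + 46.59 → r_corr = 62.6 μm/a
Category bounds: 50…80 μm/a bracket r_corr ⇒ C4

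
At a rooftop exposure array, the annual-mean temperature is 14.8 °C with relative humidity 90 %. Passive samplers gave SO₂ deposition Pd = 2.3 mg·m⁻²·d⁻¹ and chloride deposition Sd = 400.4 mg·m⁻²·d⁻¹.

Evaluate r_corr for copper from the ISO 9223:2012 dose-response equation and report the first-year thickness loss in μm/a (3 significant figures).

copper: T>10 °C ⇒ hinge -0.080·(14.8−10) = -0.3840
  sulphur-dioxide contribution → 0.9071 μm/a
  chloride contribution → 2.726 μm/a
  total first-year rate 3.633 μm/a

r_corr = 3.63 μm/a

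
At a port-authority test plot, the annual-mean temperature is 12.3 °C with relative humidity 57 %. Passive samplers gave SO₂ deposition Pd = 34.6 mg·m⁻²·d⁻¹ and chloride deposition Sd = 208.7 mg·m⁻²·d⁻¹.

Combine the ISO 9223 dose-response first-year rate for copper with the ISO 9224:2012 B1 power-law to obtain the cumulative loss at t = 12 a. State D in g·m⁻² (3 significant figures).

D(12) = 44.0 g·m⁻²

copper: temperature factor f = -0.080·(2.3) = -0.1840
  Pd branch = 0.0053·Pd^0.26·e^(0.059·RH+f) = 0.3199 μm/a
  Cl⁻ term: 0.01025·208.7^0.27·exp(0.036·57+0.049·12.3) = 0.6165
  r_corr = 0.3199 + 0.6165 = 0.9364 μm/a
ISO 9224: D(t) = r_corr · t^b with b = 0.667 (copper, B1)
  D(12) = 0.9364 × 12^0.667 = 0.9364 × 5.246 = 4.912 μm
  Mass loss = 4.912 μm × 8.96 g/cm³ = 44.01 g·m⁻²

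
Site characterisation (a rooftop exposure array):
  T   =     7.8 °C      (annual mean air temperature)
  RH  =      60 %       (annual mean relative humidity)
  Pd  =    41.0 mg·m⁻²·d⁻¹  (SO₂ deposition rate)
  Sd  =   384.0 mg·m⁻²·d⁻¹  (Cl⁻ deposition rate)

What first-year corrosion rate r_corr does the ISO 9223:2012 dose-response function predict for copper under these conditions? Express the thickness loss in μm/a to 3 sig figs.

r_corr = 1.01 μm/a

copper: temperature factor f = +0.126·(-2.2) = -0.2772
  sulphur-dioxide contribution → 0.3636 μm/a
  chloride contribution → 0.6495 μm/a
  total first-year rate 1.013 μm/a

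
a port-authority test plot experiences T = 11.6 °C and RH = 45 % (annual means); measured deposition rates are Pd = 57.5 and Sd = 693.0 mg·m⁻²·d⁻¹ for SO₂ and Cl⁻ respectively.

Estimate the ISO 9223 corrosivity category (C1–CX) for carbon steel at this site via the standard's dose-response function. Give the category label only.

carbon steel: T>10 °C ⇒ hinge -0.054·(11.6−10) = -0.0864
  SO₂ term: 1.77·57.5^0.52·exp(0.02·45-0.0864) = 32.84
  Cl⁻ term: 0.102·693.0^0.62·exp(0.033·45+0.04·11.6) = 41.33
  r_corr = 32.84 + 41.33 = 74.17 μm/a
Category bounds: 50…80 μm/a bracket r_corr ⇒ C4

C4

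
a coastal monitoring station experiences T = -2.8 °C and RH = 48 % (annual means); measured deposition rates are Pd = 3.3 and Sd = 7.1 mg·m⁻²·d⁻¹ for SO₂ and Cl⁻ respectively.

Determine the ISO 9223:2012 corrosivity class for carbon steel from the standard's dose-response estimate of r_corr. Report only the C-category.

carbon steel: T≤10 °C ⇒ hinge +0.150·(-2.8−10) = -1.9200
  sulphur-dioxide contribution → 1.261 μm/a
  chloride contribution → 1.499 μm/a
  ⇒ r_corr(carbon steel) = 2.759 μm/a
2.76 μm/a falls in (1.3, 25] for carbon steel → category C2

C2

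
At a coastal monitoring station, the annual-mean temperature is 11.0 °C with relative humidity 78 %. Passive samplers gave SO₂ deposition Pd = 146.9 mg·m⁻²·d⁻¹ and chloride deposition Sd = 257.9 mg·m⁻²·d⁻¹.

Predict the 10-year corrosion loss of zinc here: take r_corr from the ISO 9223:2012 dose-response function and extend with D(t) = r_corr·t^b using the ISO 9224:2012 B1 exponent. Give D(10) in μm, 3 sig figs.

D(10) = 38.2 μm

zinc: f(T) = -0.071·(T−10) [T>10 °C] = -0.0710
  Pd branch = 0.0129·Pd^0.44·e^(0.046·RH+f) = 3.904 μm/a
  Cl⁻ term: 0.0175·257.9^0.57·exp(0.008·78+0.085·11.0) = 1.971
  r_corr = 3.904 + 1.971 = 5.875 μm/a
Power-law: D(10) = r_corr · 10^0.813
  D(10) = 5.875 × 10^0.813 = 5.875 × 6.501 = 38.19 μm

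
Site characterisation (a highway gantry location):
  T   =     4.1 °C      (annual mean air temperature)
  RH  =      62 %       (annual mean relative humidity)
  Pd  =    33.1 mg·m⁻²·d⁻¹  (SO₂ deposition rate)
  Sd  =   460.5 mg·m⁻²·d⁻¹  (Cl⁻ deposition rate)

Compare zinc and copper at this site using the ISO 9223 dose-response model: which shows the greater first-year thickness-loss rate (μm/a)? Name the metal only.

zinc

zinc: T≤10 °C ⇒ hinge +0.038·(4.1−10) = -0.2242
  sulphur-dioxide contribution → 0.8328 μm/a
  chloride contribution → 1.342 μm/a
  ⇒ r_corr(zinc) = 2.175 μm/a
copper: temperature factor f = +0.126·(-5.9) = -0.7434
  sulphur-dioxide contribution → 0.2428 μm/a
  chloride contribution → 0.6115 μm/a
  ⇒ r_corr(copper) = 0.8543 μm/a
Ordering by μm/a: zinc (2.18) > copper (0.854)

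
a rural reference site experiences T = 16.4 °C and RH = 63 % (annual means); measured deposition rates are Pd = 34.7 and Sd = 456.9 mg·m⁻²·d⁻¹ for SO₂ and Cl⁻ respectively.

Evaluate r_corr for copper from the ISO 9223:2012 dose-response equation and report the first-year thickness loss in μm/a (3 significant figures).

r_corr = 1.48 μm/a

copper: T>10 °C ⇒ hinge -0.080·(16.4−10) = -0.5120
  Pd branch = 0.0053·Pd^0.26·e^(0.059·RH+f) = 0.3286 μm/a
  Cl⁻ term: 0.01025·456.9^0.27·exp(0.036·63+0.049·16.4) = 1.156
  r_corr = 0.3286 + 1.156 = 1.484 μm/a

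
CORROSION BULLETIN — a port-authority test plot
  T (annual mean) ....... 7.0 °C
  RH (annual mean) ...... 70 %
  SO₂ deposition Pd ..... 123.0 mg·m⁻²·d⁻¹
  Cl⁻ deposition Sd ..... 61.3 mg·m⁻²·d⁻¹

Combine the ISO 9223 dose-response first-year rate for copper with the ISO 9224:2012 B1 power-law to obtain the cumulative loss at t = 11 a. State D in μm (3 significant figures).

copper: T≤10 °C ⇒ hinge +0.126·(7.0−10) = -0.3780
  Pd branch = 0.0053·Pd^0.26·e^(0.059·RH+f) = 0.7891 μm/a
  Sd branch = 0.01025·Sd^0.27·e^(0.036·RH+0.049·T) = 0.5454 μm/a
  r_corr = 0.7891 + 0.5454 = 1.334 μm/a
ISO 9224: D(t) = r_corr · t^b with b = 0.667 (copper, B1)
  D(11) = 1.334 × 11^0.667 = 1.334 × 4.95 = 6.606 μm

D(11) = 6.61 μm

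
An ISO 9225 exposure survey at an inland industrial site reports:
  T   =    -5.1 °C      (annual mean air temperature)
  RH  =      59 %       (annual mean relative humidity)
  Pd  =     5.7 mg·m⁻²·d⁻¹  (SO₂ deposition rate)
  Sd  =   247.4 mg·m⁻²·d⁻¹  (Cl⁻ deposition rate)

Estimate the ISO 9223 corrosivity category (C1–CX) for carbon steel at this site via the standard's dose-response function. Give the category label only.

C2

carbon steel: temperature factor f = +0.150·(-15.1) = -2.2650
  Pd branch = 1.77·Pd^0.52·e^(0.02·RH+f) = 1.478 μm/a
  Sd branch = 0.102·Sd^0.62·e^(0.033·RH+0.04·T) = 17.76 μm/a
  r_corr = 1.478 + 17.76 = 19.24 μm/a
Category bounds: 1.3…25 μm/a bracket r_corr ⇒ C2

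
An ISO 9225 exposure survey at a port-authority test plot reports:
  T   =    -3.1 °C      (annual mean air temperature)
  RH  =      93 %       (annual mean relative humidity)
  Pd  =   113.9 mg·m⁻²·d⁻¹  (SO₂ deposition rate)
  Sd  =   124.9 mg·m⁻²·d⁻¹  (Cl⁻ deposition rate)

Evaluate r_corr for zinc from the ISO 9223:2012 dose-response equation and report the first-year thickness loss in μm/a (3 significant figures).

zinc: f(T) = +0.038·(T−10) [T≤10 °C] = -0.4978
  sulphur-dioxide contribution → 4.541 μm/a
  chloride contribution → 0.4434 μm/a
  ⇒ r_corr(zinc) = 4.985 μm/a

r_corr = 4.98 μm/a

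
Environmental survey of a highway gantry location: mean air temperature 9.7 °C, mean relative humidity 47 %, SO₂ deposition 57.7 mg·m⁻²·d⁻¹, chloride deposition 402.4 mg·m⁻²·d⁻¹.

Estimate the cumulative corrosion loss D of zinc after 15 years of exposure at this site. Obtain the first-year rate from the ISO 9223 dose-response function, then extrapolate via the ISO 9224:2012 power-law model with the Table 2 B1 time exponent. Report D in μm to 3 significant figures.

zinc: T≤10 °C ⇒ hinge +0.038·(9.7−10) = -0.0114
  sulphur-dioxide contribution → 0.6599 μm/a
  chloride contribution → 1.774 μm/a
  ⇒ r_corr(zinc) = 2.434 μm/a
ISO 9224: D(t) = r_corr · t^b with b = 0.813 (zinc, B1)
  D(15) = 2.434 × 15^0.813 = 2.434 × 9.04 = 22.01 μm

D(15) = 22.0 μm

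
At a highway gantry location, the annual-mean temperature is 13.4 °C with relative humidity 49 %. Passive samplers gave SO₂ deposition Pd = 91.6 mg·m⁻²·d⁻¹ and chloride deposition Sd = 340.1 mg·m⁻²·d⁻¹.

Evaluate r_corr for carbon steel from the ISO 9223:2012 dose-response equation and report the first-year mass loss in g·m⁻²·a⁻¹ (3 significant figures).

r_corr = 579 g·m⁻²·a⁻¹

carbon steel: f(T) = -0.054·(T−10) [T>10 °C] = -0.1836
  Pd branch = 1.77·Pd^0.52·e^(0.02·RH+f) = 41.12 μm/a
  Cl⁻ term: 0.102·340.1^0.62·exp(0.033·49+0.04·13.4) = 32.6
  sum: 41.12 + 32.6 → r_corr = 73.72 μm/a
Convert to mass loss: 73.72 μm/a × 7.85 g/cm³ = 578.7 g·m⁻²·a⁻¹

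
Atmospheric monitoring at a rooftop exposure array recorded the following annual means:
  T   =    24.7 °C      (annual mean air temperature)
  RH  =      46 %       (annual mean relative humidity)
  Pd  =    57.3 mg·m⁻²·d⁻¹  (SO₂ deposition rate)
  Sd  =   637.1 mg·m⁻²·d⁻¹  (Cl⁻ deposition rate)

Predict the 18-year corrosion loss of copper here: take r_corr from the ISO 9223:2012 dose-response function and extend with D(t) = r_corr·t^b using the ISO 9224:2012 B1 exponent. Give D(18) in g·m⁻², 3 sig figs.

D(18) = 67.8 g·m⁻²

copper: T>10 °C ⇒ hinge -0.080·(24.7−10) = -1.1760
  SO₂ term: 0.0053·57.3^0.26·exp(0.059·46-1.1760) = 0.07069
  Sd branch = 0.01025·Sd^0.27·e^(0.036·RH+0.049·T) = 1.03 μm/a
  sum: 0.07069 + 1.03 → r_corr = 1.1 μm/a
Power-law: D(18) = r_corr · 18^0.667
  D(18) = 1.1 × 18^0.667 = 1.1 × 6.875 = 7.565 μm
  Mass loss = 7.565 μm × 8.96 g/cm³ = 67.78 g·m⁻²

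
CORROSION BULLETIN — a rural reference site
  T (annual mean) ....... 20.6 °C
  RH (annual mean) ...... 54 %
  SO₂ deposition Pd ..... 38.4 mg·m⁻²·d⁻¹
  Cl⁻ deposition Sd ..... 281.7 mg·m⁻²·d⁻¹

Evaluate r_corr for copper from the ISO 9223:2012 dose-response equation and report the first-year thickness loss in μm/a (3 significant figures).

copper: T>10 °C ⇒ hinge -0.080·(20.6−10) = -0.8480
  SO₂ term: 0.0053·38.4^0.26·exp(0.059·54-0.8480) = 0.1418
  Sd branch = 0.01025·Sd^0.27·e^(0.036·RH+0.049·T) = 0.9012 μm/a
  sum: 0.1418 + 0.9012 → r_corr = 1.043 μm/a

r_corr = 1.04 μm/a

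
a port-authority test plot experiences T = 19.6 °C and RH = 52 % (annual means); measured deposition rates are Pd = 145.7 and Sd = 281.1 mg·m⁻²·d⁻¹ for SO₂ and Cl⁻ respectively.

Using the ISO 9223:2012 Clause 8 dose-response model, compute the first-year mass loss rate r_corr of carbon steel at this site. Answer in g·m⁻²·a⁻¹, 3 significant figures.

r_corr = 634 g·m⁻²·a⁻¹

carbon steel: T>10 °C ⇒ hinge -0.054·(19.6−10) = -0.5184
  Pd branch = 1.77·Pd^0.52·e^(0.02·RH+f) = 39.76 μm/a
  Cl⁻ term: 0.102·281.1^0.62·exp(0.033·52+0.04·19.6) = 40.99
  r_corr = 39.76 + 40.99 = 80.75 μm/a
Convert to mass loss: 80.75 μm/a × 7.85 g/cm³ = 633.9 g·m⁻²·a⁻¹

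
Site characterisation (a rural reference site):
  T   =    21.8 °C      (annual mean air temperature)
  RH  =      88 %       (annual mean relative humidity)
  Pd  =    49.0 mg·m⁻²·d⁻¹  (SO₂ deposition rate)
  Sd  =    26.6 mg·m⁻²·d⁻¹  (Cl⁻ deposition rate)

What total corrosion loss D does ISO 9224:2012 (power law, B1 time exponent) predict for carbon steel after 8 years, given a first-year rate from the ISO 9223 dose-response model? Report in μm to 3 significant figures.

carbon steel: temperature factor f = -0.054·(11.8) = -0.6372
  Pd branch = 1.77·Pd^0.52·e^(0.02·RH+f) = 41.16 μm/a
  Sd branch = 0.102·Sd^0.62·e^(0.033·RH+0.04·T) = 34.03 μm/a
  r_corr = 41.16 + 34.03 = 75.2 μm/a
Power-law: D(8) = r_corr · 8^0.523
  D(8) = 75.2 × 8^0.523 = 75.2 × 2.967 = 223.1 μm

D(8) = 223 μm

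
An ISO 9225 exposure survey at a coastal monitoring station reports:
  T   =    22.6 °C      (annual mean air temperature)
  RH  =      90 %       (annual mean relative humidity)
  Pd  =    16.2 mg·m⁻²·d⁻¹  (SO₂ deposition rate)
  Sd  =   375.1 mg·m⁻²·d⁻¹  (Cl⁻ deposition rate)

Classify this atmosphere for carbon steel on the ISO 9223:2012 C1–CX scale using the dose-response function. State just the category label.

CX

carbon steel: temperature factor f = -0.054·(12.6) = -0.6804
  Pd branch = 1.77·Pd^0.52·e^(0.02·RH+f) = 23.08 μm/a
  Cl⁻ term: 0.102·375.1^0.62·exp(0.033·90+0.04·22.6) = 193.7
  r_corr = 23.08 + 193.7 = 216.7 μm/a
Category bounds: 200…700 μm/a bracket r_corr ⇒ CX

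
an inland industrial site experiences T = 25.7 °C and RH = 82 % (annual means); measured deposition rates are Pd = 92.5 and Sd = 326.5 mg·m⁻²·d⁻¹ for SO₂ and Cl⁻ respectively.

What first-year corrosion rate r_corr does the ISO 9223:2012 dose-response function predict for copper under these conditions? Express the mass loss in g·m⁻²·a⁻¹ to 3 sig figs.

copper: temperature factor f = -0.080·(15.7) = -1.2560
  sulphur-dioxide contribution → 0.6182 μm/a
  chloride contribution → 3.299 μm/a
  total first-year rate 3.917 μm/a
Convert to mass loss: 3.917 μm/a × 8.96 g/cm³ = 35.1 g·m⁻²·a⁻¹

r_corr = 35.1 g·m⁻²·a⁻¹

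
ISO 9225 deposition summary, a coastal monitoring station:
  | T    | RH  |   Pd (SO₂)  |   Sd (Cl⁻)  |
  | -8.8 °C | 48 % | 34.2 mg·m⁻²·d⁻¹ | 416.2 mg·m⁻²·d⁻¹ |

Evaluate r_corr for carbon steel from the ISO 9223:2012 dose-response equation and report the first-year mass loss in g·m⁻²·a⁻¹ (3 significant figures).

carbon steel: T≤10 °C ⇒ hinge +0.150·(-8.8−10) = -2.8200
  sulphur-dioxide contribution → 1.729 μm/a
  chloride contribution → 14.71 μm/a
  total first-year rate 16.44 μm/a
Convert to mass loss: 16.44 μm/a × 7.85 g/cm³ = 129.1 g·m⁻²·a⁻¹

r_corr = 129 g·m⁻²·a⁻¹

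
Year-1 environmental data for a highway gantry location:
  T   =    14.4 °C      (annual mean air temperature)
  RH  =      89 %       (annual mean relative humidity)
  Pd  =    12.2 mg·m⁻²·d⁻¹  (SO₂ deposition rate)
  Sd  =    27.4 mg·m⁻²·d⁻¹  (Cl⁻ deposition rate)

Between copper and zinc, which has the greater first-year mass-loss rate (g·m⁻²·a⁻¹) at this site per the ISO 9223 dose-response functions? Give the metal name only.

copper: T>10 °C ⇒ hinge -0.080·(14.4−10) = -0.3520
  SO₂ term: 0.0053·12.2^0.26·exp(0.059·89-0.3520) = 1.363
  Sd branch = 0.01025·Sd^0.27·e^(0.036·RH+0.049·T) = 1.25 μm/a
  r_corr = 1.363 + 1.25 = 2.612 μm/a
  mass loss = 2.612 μm/a × 8.96 g/cm³ = 23.41 g·m⁻²·a⁻¹
zinc: f(T) = -0.071·(T−10) [T>10 °C] = -0.3124
  SO₂ term: 0.0129·12.2^0.44·exp(0.046·89-0.3124) = 1.702
  Sd branch = 0.0175·Sd^0.57·e^(0.008·RH+0.085·T) = 0.8005 μm/a
  r_corr = 1.702 + 0.8005 = 2.502 μm/a
  mass loss = 2.502 μm/a × 7.14 g/cm³ = 17.87 g·m⁻²·a⁻¹
Ordering by g·m⁻²·a⁻¹: copper (23.4) > zinc (17.9)

copper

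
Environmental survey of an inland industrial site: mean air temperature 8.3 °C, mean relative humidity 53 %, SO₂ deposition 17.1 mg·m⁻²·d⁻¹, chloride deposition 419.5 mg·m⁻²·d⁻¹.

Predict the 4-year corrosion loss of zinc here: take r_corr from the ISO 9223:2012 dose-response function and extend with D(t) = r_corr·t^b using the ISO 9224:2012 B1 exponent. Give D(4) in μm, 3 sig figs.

D(4) = 6.71 μm

zinc: T≤10 °C ⇒ hinge +0.038·(8.3−10) = -0.0646
  SO₂ term: 0.0129·17.1^0.44·exp(0.046·53-0.0646) = 0.4829
  Sd branch = 0.0175·Sd^0.57·e^(0.008·RH+0.085·T) = 1.693 μm/a
  sum: 0.4829 + 1.693 → r_corr = 2.175 μm/a
Power-law: D(4) = r_corr · 4^0.813
  D(4) = 2.175 × 4^0.813 = 2.175 × 3.087 = 6.715 μm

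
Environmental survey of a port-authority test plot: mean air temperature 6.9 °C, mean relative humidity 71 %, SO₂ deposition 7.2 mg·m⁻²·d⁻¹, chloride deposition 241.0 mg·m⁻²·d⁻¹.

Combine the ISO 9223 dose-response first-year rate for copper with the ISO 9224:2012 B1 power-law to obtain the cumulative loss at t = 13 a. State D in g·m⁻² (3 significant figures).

D(13) = 60.0 g·m⁻²

copper: f(T) = +0.126·(T−10) [T≤10 °C] = -0.3906
  SO₂ term: 0.0053·7.2^0.26·exp(0.059·71-0.3906) = 0.3952
  Cl⁻ term: 0.01025·241.0^0.27·exp(0.036·71+0.049·6.9) = 0.8143
  r_corr = 0.3952 + 0.8143 = 1.209 μm/a
Long-term exponent b (ISO 9224 Table 2, B1) = 0.667
  D(13) = 1.209 × 13^0.667 = 1.209 × 5.534 = 6.692 μm
  Mass loss = 6.692 μm × 8.96 g/cm³ = 59.96 g·m⁻²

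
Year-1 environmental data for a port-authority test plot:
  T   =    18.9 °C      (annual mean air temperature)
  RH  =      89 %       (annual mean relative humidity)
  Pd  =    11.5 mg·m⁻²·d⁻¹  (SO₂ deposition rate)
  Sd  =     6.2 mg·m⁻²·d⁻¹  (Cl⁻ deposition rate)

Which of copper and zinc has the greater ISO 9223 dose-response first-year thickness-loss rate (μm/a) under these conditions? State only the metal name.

copper: T>10 °C ⇒ hinge -0.080·(18.9−10) = -0.7120
  Pd branch = 0.0053·Pd^0.26·e^(0.059·RH+f) = 0.9361 μm/a
  Sd branch = 0.01025·Sd^0.27·e^(0.036·RH+0.049·T) = 1.043 μm/a
  r_corr = 0.9361 + 1.043 = 1.979 μm/a
zinc: f(T) = -0.071·(T−10) [T>10 °C] = -0.6319
  Pd branch = 0.0129·Pd^0.44·e^(0.046·RH+f) = 1.205 μm/a
  Sd branch = 0.0175·Sd^0.57·e^(0.008·RH+0.085·T) = 0.5031 μm/a
  sum: 1.205 + 0.5031 → r_corr = 1.708 μm/a
Ordering by μm/a: copper (1.98) > zinc (1.71)

copper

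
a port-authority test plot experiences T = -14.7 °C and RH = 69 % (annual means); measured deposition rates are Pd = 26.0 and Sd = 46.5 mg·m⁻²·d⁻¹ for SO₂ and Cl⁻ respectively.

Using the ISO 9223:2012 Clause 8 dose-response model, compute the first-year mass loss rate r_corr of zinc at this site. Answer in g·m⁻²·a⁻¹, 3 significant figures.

zinc: f(T) = +0.038·(T−10) [T≤10 °C] = -0.9386
  SO₂ term: 0.0129·26.0^0.44·exp(0.046·69-0.9386) = 0.5058
  Sd branch = 0.0175·Sd^0.57·e^(0.008·RH+0.085·T) = 0.07773 μm/a
  sum: 0.5058 + 0.07773 → r_corr = 0.5836 μm/a
Convert to mass loss: 0.5836 μm/a × 7.14 g/cm³ = 4.167 g·m⁻²·a⁻¹

r_corr = 4.17 g·m⁻²·a⁻¹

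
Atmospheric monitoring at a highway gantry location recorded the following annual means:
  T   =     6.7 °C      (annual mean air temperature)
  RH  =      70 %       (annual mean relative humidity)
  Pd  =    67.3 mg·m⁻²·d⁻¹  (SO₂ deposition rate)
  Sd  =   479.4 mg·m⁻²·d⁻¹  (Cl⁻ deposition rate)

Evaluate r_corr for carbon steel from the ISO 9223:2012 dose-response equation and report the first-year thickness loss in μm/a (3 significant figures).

carbon steel: temperature factor f = +0.150·(-3.3) = -0.4950
  sulphur-dioxide contribution → 39.05 μm/a
  chloride contribution → 61.69 μm/a
  total first-year rate 100.7 μm/a

r_corr = 101 μm/a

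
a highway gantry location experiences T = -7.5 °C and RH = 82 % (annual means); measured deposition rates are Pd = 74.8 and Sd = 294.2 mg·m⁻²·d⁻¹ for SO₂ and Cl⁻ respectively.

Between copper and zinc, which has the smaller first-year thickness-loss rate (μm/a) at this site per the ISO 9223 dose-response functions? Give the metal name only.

copper

copper: temperature factor f = +0.126·(-17.5) = -2.2050
  SO₂ term: 0.0053·74.8^0.26·exp(0.059·82-2.2050) = 0.2265
  Cl⁻ term: 0.01025·294.2^0.27·exp(0.036·82+0.049·-7.5) = 0.6305
  sum: 0.2265 + 0.6305 → r_corr = 0.857 μm/a
zinc: temperature factor f = +0.038·(-17.5) = -0.6650
  SO₂ term: 0.0129·74.8^0.44·exp(0.046·82-0.6650) = 1.925
  Sd branch = 0.0175·Sd^0.57·e^(0.008·RH+0.085·T) = 0.4552 μm/a
  r_corr = 1.925 + 0.4552 = 2.38 μm/a
Ordering by μm/a: zinc (2.38) > copper (0.857)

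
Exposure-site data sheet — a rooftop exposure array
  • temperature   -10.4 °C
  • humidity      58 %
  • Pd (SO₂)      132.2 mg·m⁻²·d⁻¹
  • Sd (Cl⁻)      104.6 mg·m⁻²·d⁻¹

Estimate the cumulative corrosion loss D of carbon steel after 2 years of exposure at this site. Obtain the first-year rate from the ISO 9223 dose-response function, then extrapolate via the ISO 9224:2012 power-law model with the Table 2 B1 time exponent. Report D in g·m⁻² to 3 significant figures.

D(2) = 130 g·m⁻²

carbon steel: T≤10 °C ⇒ hinge +0.150·(-10.4−10) = -3.0600
  Pd branch = 1.77·Pd^0.52·e^(0.02·RH+f) = 3.356 μm/a
  Cl⁻ term: 0.102·104.6^0.62·exp(0.033·58+0.04·-10.4) = 8.152
  r_corr = 3.356 + 8.152 = 11.51 μm/a
Long-term exponent b (ISO 9224 Table 2, B1) = 0.523
  D(2) = 11.51 × 2^0.523 = 11.51 × 1.437 = 16.54 μm
  Mass loss = 16.54 μm × 7.85 g/cm³ = 129.8 g·m⁻²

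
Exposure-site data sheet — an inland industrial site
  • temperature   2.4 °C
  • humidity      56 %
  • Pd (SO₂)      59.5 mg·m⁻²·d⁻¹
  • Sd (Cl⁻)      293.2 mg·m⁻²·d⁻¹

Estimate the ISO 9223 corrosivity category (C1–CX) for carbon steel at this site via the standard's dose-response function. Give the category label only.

carbon steel: T≤10 °C ⇒ hinge +0.150·(2.4−10) = -1.1400
  Pd branch = 1.77·Pd^0.52·e^(0.02·RH+f) = 14.52 μm/a
  Cl⁻ term: 0.102·293.2^0.62·exp(0.033·56+0.04·2.4) = 24.13
  sum: 14.52 + 24.13 → r_corr = 38.65 μm/a
38.6 μm/a falls in (25, 50] for carbon steel → category C3

C3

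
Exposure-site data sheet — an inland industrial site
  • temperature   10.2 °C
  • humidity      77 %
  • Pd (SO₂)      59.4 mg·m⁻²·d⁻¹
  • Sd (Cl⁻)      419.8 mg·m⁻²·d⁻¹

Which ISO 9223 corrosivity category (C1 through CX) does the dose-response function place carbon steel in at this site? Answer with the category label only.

C5

carbon steel: T>10 °C ⇒ hinge -0.054·(10.2−10) = -0.0108
  Pd branch = 1.77·Pd^0.52·e^(0.02·RH+f) = 68.31 μm/a
  Sd branch = 0.102·Sd^0.62·e^(0.033·RH+0.04·T) = 82.34 μm/a
  sum: 68.31 + 82.34 → r_corr = 150.6 μm/a
Category bounds: 80…200 μm/a bracket r_corr ⇒ C5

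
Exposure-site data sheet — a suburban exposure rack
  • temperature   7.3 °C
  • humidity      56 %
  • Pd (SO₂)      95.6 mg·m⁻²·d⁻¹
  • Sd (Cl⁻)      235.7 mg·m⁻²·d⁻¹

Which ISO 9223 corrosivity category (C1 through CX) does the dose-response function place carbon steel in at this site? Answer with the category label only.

carbon steel: f(T) = +0.150·(T−10) [T≤10 °C] = -0.4050
  Pd branch = 1.77·Pd^0.52·e^(0.02·RH+f) = 38.76 μm/a
  Sd branch = 0.102·Sd^0.62·e^(0.033·RH+0.04·T) = 25.64 μm/a
  r_corr = 38.76 + 25.64 = 64.39 μm/a
64.4 μm/a falls in (50, 80] for carbon steel → category C4

C4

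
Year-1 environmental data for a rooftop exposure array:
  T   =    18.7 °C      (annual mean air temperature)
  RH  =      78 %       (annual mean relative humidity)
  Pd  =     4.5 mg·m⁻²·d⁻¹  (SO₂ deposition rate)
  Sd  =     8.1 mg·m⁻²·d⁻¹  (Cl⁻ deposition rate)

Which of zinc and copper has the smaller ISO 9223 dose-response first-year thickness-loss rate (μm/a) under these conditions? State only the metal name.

zinc: T>10 °C ⇒ hinge -0.071·(18.7−10) = -0.6177
  sulphur-dioxide contribution → 0.4875 μm/a
  chloride contribution → 0.5275 μm/a
  ⇒ r_corr(zinc) = 1.015 μm/a
copper: f(T) = -0.080·(T−10) [T>10 °C] = -0.6960
  sulphur-dioxide contribution → 0.3895 μm/a
  chloride contribution → 0.7472 μm/a
  total first-year rate 1.137 μm/a
Ordering by μm/a: copper (1.14) > zinc (1.01)

zinc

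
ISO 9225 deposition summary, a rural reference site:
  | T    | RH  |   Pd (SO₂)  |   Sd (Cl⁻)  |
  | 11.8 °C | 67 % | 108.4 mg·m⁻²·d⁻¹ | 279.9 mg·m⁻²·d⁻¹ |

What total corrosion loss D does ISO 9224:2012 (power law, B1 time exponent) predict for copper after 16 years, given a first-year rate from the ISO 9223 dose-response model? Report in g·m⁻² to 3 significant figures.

copper: temperature factor f = -0.080·(1.8) = -0.1440
  sulphur-dioxide contribution → 0.8084 μm/a
  chloride contribution → 0.9333 μm/a
  ⇒ r_corr(copper) = 1.742 μm/a
Power-law: D(16) = r_corr · 16^0.667
  D(16) = 1.742 × 16^0.667 = 1.742 × 6.355 = 11.07 μm
  Mass loss = 11.07 μm × 8.96 g/cm³ = 99.18 g·m⁻²

D(16) = 99.2 g·m⁻²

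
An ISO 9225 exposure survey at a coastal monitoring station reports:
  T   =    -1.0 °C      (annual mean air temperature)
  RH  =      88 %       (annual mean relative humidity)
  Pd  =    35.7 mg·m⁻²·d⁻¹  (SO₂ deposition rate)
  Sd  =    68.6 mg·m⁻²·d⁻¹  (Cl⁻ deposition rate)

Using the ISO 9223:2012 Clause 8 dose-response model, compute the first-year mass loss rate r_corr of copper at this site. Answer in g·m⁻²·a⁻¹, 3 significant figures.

copper: f(T) = +0.126·(T−10) [T≤10 °C] = -1.3860
  sulphur-dioxide contribution → 0.6038 μm/a
  chloride contribution → 0.7263 μm/a
  total first-year rate 1.33 μm/a
Convert to mass loss: 1.33 μm/a × 8.96 g/cm³ = 11.92 g·m⁻²·a⁻¹

r_corr = 11.9 g·m⁻²·a⁻¹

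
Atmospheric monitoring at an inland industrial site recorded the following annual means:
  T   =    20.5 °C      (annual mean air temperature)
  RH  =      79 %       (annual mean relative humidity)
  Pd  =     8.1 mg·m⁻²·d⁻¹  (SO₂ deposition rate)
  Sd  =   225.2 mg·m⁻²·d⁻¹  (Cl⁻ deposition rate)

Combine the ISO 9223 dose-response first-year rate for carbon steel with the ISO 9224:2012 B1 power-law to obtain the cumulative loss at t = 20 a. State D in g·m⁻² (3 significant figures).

D(20) = 3.94e+03 g·m⁻²

carbon steel: f(T) = -0.054·(T−10) [T>10 °C] = -0.5670
  sulphur-dioxide contribution → 14.47 μm/a
  chloride contribution → 90.27 μm/a
  total first-year rate 104.7 μm/a
ISO 9224: D(t) = r_corr · t^b with b = 0.523 (carbon steel, B1)
  D(20) = 104.7 × 20^0.523 = 104.7 × 4.791 = 501.8 μm
  Mass loss = 501.8 μm × 7.85 g/cm³ = 3939 g·m⁻²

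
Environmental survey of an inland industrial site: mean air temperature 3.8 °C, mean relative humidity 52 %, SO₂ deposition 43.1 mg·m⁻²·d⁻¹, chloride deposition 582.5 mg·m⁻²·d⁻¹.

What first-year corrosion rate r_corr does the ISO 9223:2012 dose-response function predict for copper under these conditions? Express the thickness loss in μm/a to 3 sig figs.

r_corr = 0.587 μm/a

copper: f(T) = +0.126·(T−10) [T≤10 °C] = -0.7812
  sulphur-dioxide contribution → 0.1388 μm/a
  chloride contribution → 0.4479 μm/a
  ⇒ r_corr(copper) = 0.5867 μm/a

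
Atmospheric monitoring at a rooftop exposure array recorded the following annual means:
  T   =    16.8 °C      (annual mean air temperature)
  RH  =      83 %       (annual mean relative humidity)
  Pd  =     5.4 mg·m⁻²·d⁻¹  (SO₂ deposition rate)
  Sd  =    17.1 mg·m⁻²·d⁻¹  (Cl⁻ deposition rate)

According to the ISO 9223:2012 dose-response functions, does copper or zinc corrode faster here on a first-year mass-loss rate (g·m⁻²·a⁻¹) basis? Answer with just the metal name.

copper

copper: T>10 °C ⇒ hinge -0.080·(16.8−10) = -0.5440
  SO₂ term: 0.0053·5.4^0.26·exp(0.059·83-0.5440) = 0.6385
  Cl⁻ term: 0.01025·17.1^0.27·exp(0.036·83+0.049·16.8) = 0.9973
  sum: 0.6385 + 0.9973 → r_corr = 1.636 μm/a
  mass loss = 1.636 μm/a × 8.96 g/cm³ = 14.66 g·m⁻²·a⁻¹
zinc: T>10 °C ⇒ hinge -0.071·(16.8−10) = -0.4828
  SO₂ term: 0.0129·5.4^0.44·exp(0.046·83-0.4828) = 0.7609
  Sd branch = 0.0175·Sd^0.57·e^(0.008·RH+0.085·T) = 0.7151 μm/a
  sum: 0.7609 + 0.7151 → r_corr = 1.476 μm/a
  mass loss = 1.476 μm/a × 7.14 g/cm³ = 10.54 g·m⁻²·a⁻¹
Ordering by g·m⁻²·a⁻¹: copper (14.7) > zinc (10.5)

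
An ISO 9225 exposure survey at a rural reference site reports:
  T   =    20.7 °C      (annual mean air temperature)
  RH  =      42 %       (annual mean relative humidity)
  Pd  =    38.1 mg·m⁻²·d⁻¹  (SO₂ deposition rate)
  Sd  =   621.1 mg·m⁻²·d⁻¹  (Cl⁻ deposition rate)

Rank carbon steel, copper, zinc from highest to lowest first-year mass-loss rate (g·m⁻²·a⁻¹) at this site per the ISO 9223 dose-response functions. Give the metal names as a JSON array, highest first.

["carbon steel", "zinc", "copper"]

carbon steel: f(T) = -0.054·(T−10) [T>10 °C] = -0.5778
  SO₂ term: 1.77·38.1^0.52·exp(0.02·42-0.5778) = 15.27
  Sd branch = 0.102·Sd^0.62·e^(0.033·RH+0.04·T) = 50.34 μm/a
  r_corr = 15.27 + 50.34 = 65.61 μm/a
  mass loss = 65.61 μm/a × 7.85 g/cm³ = 515 g·m⁻²·a⁻¹
copper: f(T) = -0.080·(T−10) [T>10 °C] = -0.8560
  Pd branch = 0.0053·Pd^0.26·e^(0.059·RH+f) = 0.06914 μm/a
  Cl⁻ term: 0.01025·621.1^0.27·exp(0.036·42+0.049·20.7) = 0.7278
  sum: 0.06914 + 0.7278 → r_corr = 0.797 μm/a
  mass loss = 0.797 μm/a × 8.96 g/cm³ = 7.141 g·m⁻²·a⁻¹
zinc: f(T) = -0.071·(T−10) [T>10 °C] = -0.7597
  SO₂ term: 0.0129·38.1^0.44·exp(0.046·42-0.7597) = 0.2067
  Cl⁻ term: 0.0175·621.1^0.57·exp(0.008·42+0.085·20.7) = 5.562
  r_corr = 0.2067 + 5.562 = 5.768 μm/a
  mass loss = 5.768 μm/a × 7.14 g/cm³ = 41.19 g·m⁻²·a⁻¹
Ordering by g·m⁻²·a⁻¹: carbon steel (515) > zinc (41.2) > copper (7.14)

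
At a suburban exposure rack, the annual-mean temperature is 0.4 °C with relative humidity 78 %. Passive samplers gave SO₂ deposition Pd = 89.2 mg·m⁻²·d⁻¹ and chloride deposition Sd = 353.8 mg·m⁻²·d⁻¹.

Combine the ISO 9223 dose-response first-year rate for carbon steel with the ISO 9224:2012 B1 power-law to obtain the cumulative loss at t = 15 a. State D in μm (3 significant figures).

carbon steel: f(T) = +0.150·(T−10) [T≤10 °C] = -1.4400
  Pd branch = 1.77·Pd^0.52·e^(0.02·RH+f) = 20.62 μm/a
  Cl⁻ term: 0.102·353.8^0.62·exp(0.033·78+0.04·0.4) = 51.72
  r_corr = 20.62 + 51.72 = 72.34 μm/a
Power-law: D(15) = r_corr · 15^0.523
  D(15) = 72.34 × 15^0.523 = 72.34 × 4.122 = 298.2 μm

D(15) = 298 μm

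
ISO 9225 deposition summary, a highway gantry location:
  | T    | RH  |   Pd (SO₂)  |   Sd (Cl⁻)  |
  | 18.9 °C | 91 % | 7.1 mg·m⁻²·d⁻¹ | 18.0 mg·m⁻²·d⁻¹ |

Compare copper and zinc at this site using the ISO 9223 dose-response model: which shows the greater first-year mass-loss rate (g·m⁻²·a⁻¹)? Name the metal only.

copper: T>10 °C ⇒ hinge -0.080·(18.9−10) = -0.7120
  sulphur-dioxide contribution → 0.9292 μm/a
  chloride contribution → 1.495 μm/a
  total first-year rate 2.424 μm/a
  mass loss = 2.424 μm/a × 8.96 g/cm³ = 21.72 g·m⁻²·a⁻¹
zinc: f(T) = -0.071·(T−10) [T>10 °C] = -0.6319
  sulphur-dioxide contribution → 1.068 μm/a
  chloride contribution → 0.9384 μm/a
  total first-year rate 2.007 μm/a
  mass loss = 2.007 μm/a × 7.14 g/cm³ = 14.33 g·m⁻²·a⁻¹
Ordering by g·m⁻²·a⁻¹: copper (21.7) > zinc (14.3)

copper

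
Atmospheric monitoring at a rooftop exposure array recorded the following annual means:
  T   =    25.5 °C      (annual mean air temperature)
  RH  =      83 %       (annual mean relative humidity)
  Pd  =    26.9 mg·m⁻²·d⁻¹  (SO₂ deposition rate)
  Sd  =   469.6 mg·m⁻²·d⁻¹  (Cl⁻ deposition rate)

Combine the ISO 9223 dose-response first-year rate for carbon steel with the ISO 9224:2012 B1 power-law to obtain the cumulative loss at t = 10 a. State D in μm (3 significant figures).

D(10) = 736 μm

carbon steel: temperature factor f = -0.054·(15.5) = -0.8370
  sulphur-dioxide contribution → 22.33 μm/a
  chloride contribution → 198.4 μm/a
  ⇒ r_corr(carbon steel) = 220.7 μm/a
ISO 9224: D(t) = r_corr · t^b with b = 0.523 (carbon steel, B1)
  D(10) = 220.7 × 10^0.523 = 220.7 × 3.334 = 736 μm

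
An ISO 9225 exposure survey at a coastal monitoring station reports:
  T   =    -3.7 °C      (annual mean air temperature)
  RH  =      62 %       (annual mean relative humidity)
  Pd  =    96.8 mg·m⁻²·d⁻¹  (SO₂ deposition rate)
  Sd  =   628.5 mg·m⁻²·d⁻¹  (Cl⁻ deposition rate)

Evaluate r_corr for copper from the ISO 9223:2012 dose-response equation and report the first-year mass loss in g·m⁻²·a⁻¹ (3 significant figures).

r_corr = 5.14 g·m⁻²·a⁻¹

copper: temperature factor f = +0.126·(-13.7) = -1.7262
  SO₂ term: 0.0053·96.8^0.26·exp(0.059·62-1.7262) = 0.1201
  Cl⁻ term: 0.01025·628.5^0.27·exp(0.036·62+0.049·-3.7) = 0.4538
  r_corr = 0.1201 + 0.4538 = 0.5739 μm/a
Convert to mass loss: 0.5739 μm/a × 8.96 g/cm³ = 5.142 g·m⁻²·a⁻¹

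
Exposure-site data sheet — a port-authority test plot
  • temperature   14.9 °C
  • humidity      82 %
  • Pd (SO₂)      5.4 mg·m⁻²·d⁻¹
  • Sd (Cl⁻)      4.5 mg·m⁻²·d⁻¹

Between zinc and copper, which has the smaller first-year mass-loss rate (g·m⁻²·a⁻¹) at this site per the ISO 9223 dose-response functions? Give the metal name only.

zinc

zinc: temperature factor f = -0.071·(4.9) = -0.3479
  sulphur-dioxide contribution → 0.8316 μm/a
  chloride contribution → 0.282 μm/a
  ⇒ r_corr(zinc) = 1.114 μm/a
  mass loss = 1.114 μm/a × 7.14 g/cm³ = 7.951 g·m⁻²·a⁻¹
copper: f(T) = -0.080·(T−10) [T>10 °C] = -0.3920
  sulphur-dioxide contribution → 0.7008 μm/a
  chloride contribution → 0.6112 μm/a
  ⇒ r_corr(copper) = 1.312 μm/a
  mass loss = 1.312 μm/a × 8.96 g/cm³ = 11.76 g·m⁻²·a⁻¹
Ordering by g·m⁻²·a⁻¹: copper (11.8) > zinc (7.95)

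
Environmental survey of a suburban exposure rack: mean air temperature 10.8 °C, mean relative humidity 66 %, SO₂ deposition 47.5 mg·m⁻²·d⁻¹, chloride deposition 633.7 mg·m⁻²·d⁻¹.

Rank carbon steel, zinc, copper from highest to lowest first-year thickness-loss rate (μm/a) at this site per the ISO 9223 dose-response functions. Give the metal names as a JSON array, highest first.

["carbon steel", "zinc", "copper"]

carbon steel: T>10 °C ⇒ hinge -0.054·(10.8−10) = -0.0432
  sulphur-dioxide contribution → 47.25 μm/a
  chloride contribution → 75.73 μm/a
  total first-year rate 123 μm/a
zinc: temperature factor f = -0.071·(0.8) = -0.0568
  sulphur-dioxide contribution → 1.387 μm/a
  chloride contribution → 2.938 μm/a
  total first-year rate 4.326 μm/a
copper: f(T) = -0.080·(T−10) [T>10 °C] = -0.0640
  sulphur-dioxide contribution → 0.6661 μm/a
  chloride contribution → 1.069 μm/a
  total first-year rate 1.735 μm/a
Ordering by μm/a: carbon steel (123) > zinc (4.33) > copper (1.74)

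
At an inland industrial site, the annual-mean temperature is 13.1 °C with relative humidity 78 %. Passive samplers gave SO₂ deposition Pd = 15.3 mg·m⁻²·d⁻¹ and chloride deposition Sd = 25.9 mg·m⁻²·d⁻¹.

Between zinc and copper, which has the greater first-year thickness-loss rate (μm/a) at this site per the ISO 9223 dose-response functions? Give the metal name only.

zinc: temperature factor f = -0.071·(3.1) = -0.2201
  SO₂ term: 0.0129·15.3^0.44·exp(0.046·78-0.2201) = 1.243
  Cl⁻ term: 0.0175·25.9^0.57·exp(0.008·78+0.085·13.1) = 0.6356
  r_corr = 1.243 + 0.6356 = 1.879 μm/a
copper: temperature factor f = -0.080·(3.1) = -0.2480
  Pd branch = 0.0053·Pd^0.26·e^(0.059·RH+f) = 0.8379 μm/a
  Cl⁻ term: 0.01025·25.9^0.27·exp(0.036·78+0.049·13.1) = 0.7773
  r_corr = 0.8379 + 0.7773 = 1.615 μm/a
Ordering by μm/a: zinc (1.88) > copper (1.62)

zinc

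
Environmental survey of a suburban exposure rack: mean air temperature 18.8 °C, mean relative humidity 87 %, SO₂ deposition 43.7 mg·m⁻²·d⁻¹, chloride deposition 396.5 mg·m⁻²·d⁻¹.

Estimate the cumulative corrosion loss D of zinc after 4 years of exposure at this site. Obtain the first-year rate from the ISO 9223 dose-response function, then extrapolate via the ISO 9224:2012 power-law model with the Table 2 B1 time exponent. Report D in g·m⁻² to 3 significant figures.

D(4) = 160 g·m⁻²

zinc: temperature factor f = -0.071·(8.8) = -0.6248
  sulphur-dioxide contribution → 1.991 μm/a
  chloride contribution → 5.252 μm/a
  ⇒ r_corr(zinc) = 7.243 μm/a
ISO 9224: D(t) = r_corr · t^b with b = 0.813 (zinc, B1)
  D(4) = 7.243 × 4^0.813 = 7.243 × 3.087 = 22.36 μm
  Mass loss = 22.36 μm × 7.14 g/cm³ = 159.6 g·m⁻²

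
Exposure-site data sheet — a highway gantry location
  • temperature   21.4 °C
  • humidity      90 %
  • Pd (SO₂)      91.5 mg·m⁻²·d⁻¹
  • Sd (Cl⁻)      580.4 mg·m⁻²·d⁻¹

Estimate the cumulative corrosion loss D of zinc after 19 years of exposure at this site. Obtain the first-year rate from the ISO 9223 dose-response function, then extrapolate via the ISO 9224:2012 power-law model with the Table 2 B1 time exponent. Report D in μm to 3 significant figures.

zinc: T>10 °C ⇒ hinge -0.071·(21.4−10) = -0.8094
  Pd branch = 0.0129·Pd^0.44·e^(0.046·RH+f) = 2.631 μm/a
  Sd branch = 0.0175·Sd^0.57·e^(0.008·RH+0.085·T) = 8.338 μm/a
  r_corr = 2.631 + 8.338 = 10.97 μm/a
ISO 9224: D(t) = r_corr · t^b with b = 0.813 (zinc, B1)
  D(19) = 10.97 × 19^0.813 = 10.97 × 10.96 = 120.2 μm

D(19) = 120 μm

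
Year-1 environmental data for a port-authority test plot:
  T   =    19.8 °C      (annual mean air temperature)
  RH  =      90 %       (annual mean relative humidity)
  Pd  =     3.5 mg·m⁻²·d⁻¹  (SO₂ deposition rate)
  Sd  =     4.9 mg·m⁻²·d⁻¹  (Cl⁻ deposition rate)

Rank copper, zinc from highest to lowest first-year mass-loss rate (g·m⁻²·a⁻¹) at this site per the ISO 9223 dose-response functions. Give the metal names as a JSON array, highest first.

copper: f(T) = -0.080·(T−10) [T>10 °C] = -0.7840
  SO₂ term: 0.0053·3.5^0.26·exp(0.059·90-0.7840) = 0.6782
  Sd branch = 0.01025·Sd^0.27·e^(0.036·RH+0.049·T) = 1.061 μm/a
  r_corr = 0.6782 + 1.061 = 1.739 μm/a
  mass loss = 1.739 μm/a × 8.96 g/cm³ = 15.58 g·m⁻²·a⁻¹
zinc: temperature factor f = -0.071·(9.8) = -0.6958
  Pd branch = 0.0129·Pd^0.44·e^(0.046·RH+f) = 0.7011 μm/a
  Sd branch = 0.0175·Sd^0.57·e^(0.008·RH+0.085·T) = 0.4787 μm/a
  sum: 0.7011 + 0.4787 → r_corr = 1.18 μm/a
  mass loss = 1.18 μm/a × 7.14 g/cm³ = 8.424 g·m⁻²·a⁻¹
Ordering by g·m⁻²·a⁻¹: copper (15.6) > zinc (8.42)

["copper", "zinc"]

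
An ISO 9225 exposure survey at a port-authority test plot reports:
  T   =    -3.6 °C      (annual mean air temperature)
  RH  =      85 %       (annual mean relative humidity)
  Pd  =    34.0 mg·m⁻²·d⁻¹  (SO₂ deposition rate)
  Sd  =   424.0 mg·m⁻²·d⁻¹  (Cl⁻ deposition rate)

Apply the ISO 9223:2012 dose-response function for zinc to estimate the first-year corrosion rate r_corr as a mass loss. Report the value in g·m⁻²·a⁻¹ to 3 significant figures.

zinc: T≤10 °C ⇒ hinge +0.038·(-3.6−10) = -0.5168
  SO₂ term: 0.0129·34.0^0.44·exp(0.046·85-0.5168) = 1.812
  Sd branch = 0.0175·Sd^0.57·e^(0.008·RH+0.085·T) = 0.7999 μm/a
  sum: 1.812 + 0.7999 → r_corr = 2.612 μm/a
Convert to mass loss: 2.612 μm/a × 7.14 g/cm³ = 18.65 g·m⁻²·a⁻¹

r_corr = 18.6 g·m⁻²·a⁻¹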